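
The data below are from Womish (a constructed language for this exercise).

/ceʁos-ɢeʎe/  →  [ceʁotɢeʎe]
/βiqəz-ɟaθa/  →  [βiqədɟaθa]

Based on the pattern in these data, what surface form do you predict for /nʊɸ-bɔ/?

[nʊpbɔ]

The data show regressive manner assimilation: /s/ → [t] before /ɢ/; /z/ → [d] before /ɟ/. In each pair only manner changes, matching the following consonant, while place and voice stay constant.
/ɸ/ is a voiceless bilabial fricative. The following trigger /b/ is a stop, so /ɸ/ must become a stop as well.
The voiceless bilabial stop is [p], so /ɸ/ → [p].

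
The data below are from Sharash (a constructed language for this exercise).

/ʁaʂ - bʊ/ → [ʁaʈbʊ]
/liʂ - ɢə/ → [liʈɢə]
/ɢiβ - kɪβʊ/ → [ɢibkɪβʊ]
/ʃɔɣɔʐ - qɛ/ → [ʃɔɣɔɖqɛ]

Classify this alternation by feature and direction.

regressive manner assimilation

Underlying /ʂ/ is realised as [ʈ] next to /b/; /b/ itself does not change.
/ʂ/ is a fricative while /b/ is a stop; the output [ʈ] is a stop, matching the trigger — so the feature that spreads is manner.
Place and voice are unchanged, so the assimilation is partial, not total.
The other alternating forms pattern the same way: /ʂ/ → [ʈ] before /ɢ/ (fricative → stop, matching a stop); /β/ → [b] before /k/ (fricative → stop, matching a stop); /ʐ/ → [ɖ] before /q/ (fricative → stop, matching a stop) — only manner changes, and always toward the following segment.
The trigger is the following segment, so the direction is regressive (anticipatory).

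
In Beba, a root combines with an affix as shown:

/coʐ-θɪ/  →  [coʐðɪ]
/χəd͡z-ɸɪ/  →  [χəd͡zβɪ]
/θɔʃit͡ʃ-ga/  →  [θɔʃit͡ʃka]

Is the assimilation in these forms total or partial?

The segment that alternates is /θ/, which surfaces as [ð] when adjacent to /ʐ/.
/θ/ is voiceless while /ʐ/ is voiced; the output [ð] is voiced, matching the trigger — so the feature that spreads is voicing.
Place and manner are unchanged, so the assimilation is partial, not total.
Checking the remaining alternations: /ɸ/ → [β] after /d͡z/ (voiceless → voiced, matching voiced); /g/ → [k] after /t͡ʃ/ (voiced → voiceless, matching voiceless) — only voicing changes, and always toward the preceding segment.

partial assimilation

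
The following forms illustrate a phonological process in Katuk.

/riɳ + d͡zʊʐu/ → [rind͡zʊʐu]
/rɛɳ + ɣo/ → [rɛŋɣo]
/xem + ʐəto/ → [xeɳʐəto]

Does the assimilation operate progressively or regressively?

regressive

The segment that alternates is /ɳ/, which surfaces as [n] when adjacent to /d͡z/.
/ɳ/ is retroflex while /d͡z/ is alveolar; the output [n] is alveolar, matching the trigger — so the feature that spreads is place.
The same holds elsewhere in the data: /ɳ/ → [ŋ] before /ɣ/ (retroflex → velar, matching velar); /m/ → [ɳ] before /ʐ/ (bilabial → retroflex, matching retroflex) — only place changes, and always toward the following segment.
The trigger is the following segment, so the direction is regressive (anticipatory).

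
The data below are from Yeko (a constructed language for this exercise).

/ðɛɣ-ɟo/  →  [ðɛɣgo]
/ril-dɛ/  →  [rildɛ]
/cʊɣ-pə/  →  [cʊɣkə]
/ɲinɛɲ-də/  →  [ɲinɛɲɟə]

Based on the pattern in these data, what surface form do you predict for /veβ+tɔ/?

[veβpɔ]

The data show progressive place assimilation: /ɟ/ → [g] after /ɣ/; /p/ → [k] after /ɣ/; /d/ → [ɟ] after /ɲ/. In each pair only place changes, matching the preceding consonant, while manner and voice stay constant.
Nothing changes in [rildɛ]: there the adjacent consonants already agree in place (/d/ and /l/ are both alveolar), so this form is consistent with the same rule.
/t/ is a voiceless alveolar stop. The preceding trigger /β/ is bilabial, so /t/ must become bilabial as well.
Changing only its place to bilabial gives [p] — the voiceless bilabial stop.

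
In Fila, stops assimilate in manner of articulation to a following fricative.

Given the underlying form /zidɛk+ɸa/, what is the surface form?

/k/ is a voiceless velar stop. The following trigger /ɸ/ is a fricative, so /k/ must become a fricative as well.
A voiceless velar fricative is [x], so the surface segment is [x].

[zidɛxɸa]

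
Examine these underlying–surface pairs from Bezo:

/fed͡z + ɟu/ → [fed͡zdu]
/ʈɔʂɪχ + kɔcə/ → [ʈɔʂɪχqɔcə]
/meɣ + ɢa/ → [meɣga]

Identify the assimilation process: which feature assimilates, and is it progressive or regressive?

progressive place assimilation

The segment that alternates is /ɟ/, which surfaces as [d] when adjacent to /d͡z/.
The change palatal → alveolar matches the place of the preceding /d͡z/, identifying this as place assimilation.
Manner and voice are unchanged, so the assimilation is partial, not total.
The other alternating forms pattern the same way: /k/ → [q] after /χ/ (velar → uvular, matching uvular); /ɢ/ → [g] after /ɣ/ (uvular → velar, matching velar) — only place changes, and always toward the preceding segment.
The trigger is the preceding segment, so the direction is progressive (perseverative).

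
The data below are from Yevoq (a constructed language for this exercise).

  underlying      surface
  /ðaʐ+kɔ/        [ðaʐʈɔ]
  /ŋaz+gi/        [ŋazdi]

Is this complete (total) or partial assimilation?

partial assimilation

Underlying /k/ is realised as [ʈ] next to /ʐ/; /ʐ/ itself does not change.
/k/ is velar while /ʐ/ is retroflex; the output [ʈ] is retroflex, matching the trigger — so the feature that spreads is place.
Manner and voice are unchanged, so the assimilation is partial, not total.
Checking the remaining alternation: /g/ → [d] after /z/ (velar → alveolar, matching alveolar) — only place changes, and always toward the preceding segment.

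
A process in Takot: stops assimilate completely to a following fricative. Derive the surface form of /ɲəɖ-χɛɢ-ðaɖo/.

/ɖ/ is the segment targeted by the rule; it sits immediately before /χ/, so it assimilates completely and surfaces as [χ].
The same rule applies at the second boundary: /ɢ/ → [ð] next to /ð/.

[ɲəχχɛððaɖo]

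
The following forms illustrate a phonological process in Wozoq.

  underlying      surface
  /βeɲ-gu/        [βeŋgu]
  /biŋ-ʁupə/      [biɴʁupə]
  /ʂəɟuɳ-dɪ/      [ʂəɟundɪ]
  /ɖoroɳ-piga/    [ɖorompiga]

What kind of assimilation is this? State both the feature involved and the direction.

The segment that alternates is /ɲ/, which surfaces as [ŋ] when adjacent to /g/.
The change palatal → velar matches the place of the following /g/, identifying this as place assimilation.
Manner and voice are unchanged, so the assimilation is partial, not total.
Checking the remaining alternations: /ŋ/ → [ɴ] before /ʁ/ (velar → uvular, matching uvular); /ɳ/ → [n] before /d/ (retroflex → alveolar, matching alveolar); /ɳ/ → [m] before /p/ (retroflex → bilabial, matching bilabial) — only place changes, and always toward the following segment.
The trigger is the following segment, so the direction is regressive (anticipatory).

regressive place assimilation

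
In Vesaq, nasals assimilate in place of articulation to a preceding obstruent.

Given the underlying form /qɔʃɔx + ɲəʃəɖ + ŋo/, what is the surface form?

/ɲ/ is a voiced palatal nasal. The preceding trigger /x/ is velar, so /ɲ/ must become velar as well.
A voiced velar nasal is [ŋ], so the surface segment is [ŋ].
The same rule applies at the second boundary: /ŋ/ → [ɳ] next to /ɖ/.

[qɔʃɔxŋəʃəɖɳo]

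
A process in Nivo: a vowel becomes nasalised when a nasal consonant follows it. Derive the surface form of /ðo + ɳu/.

/o/ sits next to the nasal /ɳ/ and is therefore nasalised to [õ].

[ðõɳu]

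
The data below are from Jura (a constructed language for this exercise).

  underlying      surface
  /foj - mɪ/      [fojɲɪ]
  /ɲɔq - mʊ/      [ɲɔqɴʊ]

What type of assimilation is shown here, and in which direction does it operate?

Comparing underlying and surface forms, /m/ → [ɲ] is the alternation; the neighbouring /j/ is constant.
The change bilabial → palatal matches the place of the preceding /j/, identifying this as place assimilation.
Manner and voice are unchanged, so the assimilation is partial, not total.
The same holds elsewhere in the data: /m/ → [ɴ] after /q/ (bilabial → uvular, matching uvular) — only place changes, and always toward the preceding segment.
Since the segment that changes follows the conditioning segment, the assimilation is progressive.

progressive place assimilation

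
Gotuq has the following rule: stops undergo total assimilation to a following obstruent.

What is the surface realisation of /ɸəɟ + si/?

[ɸəssi]

/ɟ/ is the segment targeted by the rule; it sits immediately before /s/, so it assimilates completely and surfaces as [s].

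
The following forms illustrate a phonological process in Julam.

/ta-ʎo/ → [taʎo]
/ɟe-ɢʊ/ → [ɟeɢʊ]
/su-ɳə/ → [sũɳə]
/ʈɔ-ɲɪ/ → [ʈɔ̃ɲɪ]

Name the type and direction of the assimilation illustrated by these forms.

The vowel /u/ surfaces as nasalised [ũ] next to the following nasal /ɳ/ — it has acquired the [+nasal] feature of its neighbour.
The other form shows the same pattern: /ɔ/ → [ɔ̃] before /ɲ/ — each time a vowel is nasalised next to a following nasal.
No change occurs in [taʎo], [ɟeɢʊ] because the vowel at the boundary is adjacent to an oral consonant, not a nasal (/a/ next to /ʎ/; /e/ next to /ɢ/).
Because the conditioning nasal is to the right of the vowel that changes, the process is regressive (anticipatory).

regressive nasality assimilation (vowel nasalisation)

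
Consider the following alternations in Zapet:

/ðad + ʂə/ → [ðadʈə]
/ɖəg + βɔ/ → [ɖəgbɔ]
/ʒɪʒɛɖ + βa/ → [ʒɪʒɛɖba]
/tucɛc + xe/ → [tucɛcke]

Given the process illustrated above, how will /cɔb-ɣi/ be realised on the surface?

The data show progressive manner assimilation: /ʂ/ → [ʈ] after /d/; /β/ → [b] after /g/; /β/ → [b] after /ɖ/; /x/ → [k] after /c/. In each pair only manner changes, matching the preceding consonant, while place and voice stay constant.
/ɣ/ is a voiced velar fricative. The preceding trigger /b/ is a stop, so /ɣ/ must become a stop as well.
A voiced velar stop is [g], so the surface segment is [g].

[cɔbgi]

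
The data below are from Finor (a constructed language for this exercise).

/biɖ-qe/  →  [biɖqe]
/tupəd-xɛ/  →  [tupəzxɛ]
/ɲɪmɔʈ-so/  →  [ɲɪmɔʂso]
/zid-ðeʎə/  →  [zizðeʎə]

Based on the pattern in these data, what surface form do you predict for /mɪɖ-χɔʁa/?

[mɪʐχɔʁa]

The data show regressive manner assimilation: /d/ → [z] before /x/; /ʈ/ → [ʂ] before /s/; /d/ → [z] before /ð/. In each pair only manner changes, matching the following consonant, while place and voice stay constant.
No alternation appears in [biɖqe]: there the adjacent consonants already agree in manner (/ɖ/ and /q/ are both stops), so this form is consistent with the same rule.
/ɖ/ is a voiced retroflex stop. The following trigger /χ/ is a fricative, so /ɖ/ must become a fricative as well.
The voiced retroflex fricative is [ʐ], so /ɖ/ → [ʐ].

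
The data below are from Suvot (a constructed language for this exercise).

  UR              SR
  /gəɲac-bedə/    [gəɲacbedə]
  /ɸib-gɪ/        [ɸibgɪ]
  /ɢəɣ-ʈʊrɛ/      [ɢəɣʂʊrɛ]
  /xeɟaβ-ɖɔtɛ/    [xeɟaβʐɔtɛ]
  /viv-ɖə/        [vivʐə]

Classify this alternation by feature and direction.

Underlying /ʈ/ is realised as [ʂ] next to /ɣ/; /ɣ/ itself does not change.
/ʈ/ is a stop while /ɣ/ is a fricative; the output [ʂ] is a fricative, matching the trigger — so the feature that spreads is manner.
Place and voice are unchanged, so the assimilation is partial, not total.
Checking the remaining alternations: /ɖ/ → [ʐ] after /β/ (stop → fricative, matching a fricative); /ɖ/ → [ʐ] after /v/ (stop → fricative, matching a fricative) — only manner changes, and always toward the preceding segment.
Nothing changes in [gəɲacbedə], [ɸibgɪ]: there the adjacent consonants already agree in manner (/b/ and /c/ are both stops; /g/ and /b/ are both stops), so these forms are consistent with the same rule.
Since the segment that changes follows the conditioning segment, the assimilation is progressive.

progressive manner assimilation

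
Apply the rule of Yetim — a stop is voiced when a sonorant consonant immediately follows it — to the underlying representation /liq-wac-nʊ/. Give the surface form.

[liɢwaɟnʊ]

/q/ is a voiceless uvular stop. The following trigger /w/ is voiced, so /q/ must become voiced as well.
The voiced uvular stop is [ɢ], so /q/ → [ɢ].
The same rule applies at the second boundary: /c/ → [ɟ] next to /n/.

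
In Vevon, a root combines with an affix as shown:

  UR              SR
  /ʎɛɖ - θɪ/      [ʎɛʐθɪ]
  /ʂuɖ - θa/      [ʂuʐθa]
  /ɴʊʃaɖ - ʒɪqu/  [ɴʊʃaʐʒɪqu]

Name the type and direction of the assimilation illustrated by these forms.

The segment that alternates is /ɖ/, which surfaces as [ʐ] when adjacent to /θ/.
The change stop → fricative matches the manner of the following /θ/, identifying this as manner assimilation.
Place and voice are unchanged, so the assimilation is partial, not total.
The same holds elsewhere in the data: /ɖ/ → [ʐ] before /ʒ/ (stop → fricative, matching a fricative) — only manner changes, and always toward the following segment.
Since the segment that changes precedes the conditioning segment, the assimilation is regressive.

regressive manner assimilation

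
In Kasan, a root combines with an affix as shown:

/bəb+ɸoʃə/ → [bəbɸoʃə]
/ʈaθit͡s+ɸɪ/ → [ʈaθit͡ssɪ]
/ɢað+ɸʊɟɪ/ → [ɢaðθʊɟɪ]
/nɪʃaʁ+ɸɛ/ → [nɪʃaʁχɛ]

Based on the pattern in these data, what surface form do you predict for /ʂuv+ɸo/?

The data show progressive place assimilation: /ɸ/ → [s] after /t͡s/; /ɸ/ → [θ] after /ð/; /ɸ/ → [χ] after /ʁ/. In each pair only place changes, matching the preceding consonant, while manner and voice stay constant.
Nothing changes in [bəbɸoʃə]: there the adjacent consonants already agree in place (/ɸ/ and /b/ are both bilabial), so this form is consistent with the same rule.
The rule targets /ɸ/ (voiceless bilabial fricative), which sits after the trigger /v/ (labiodental).
The voiceless labiodental fricative is [f], so /ɸ/ → [f].

[ʂuvfo]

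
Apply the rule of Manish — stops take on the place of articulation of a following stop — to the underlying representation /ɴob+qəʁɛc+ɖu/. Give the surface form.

[ɴoɢqəʁɛʈɖu]

The rule targets /b/ (voiced bilabial stop), which sits before the trigger /q/ (uvular).
The voiced uvular stop is [ɢ], so /b/ → [ɢ].
The same rule applies at the second boundary: /c/ → [ʈ] next to /ɖ/.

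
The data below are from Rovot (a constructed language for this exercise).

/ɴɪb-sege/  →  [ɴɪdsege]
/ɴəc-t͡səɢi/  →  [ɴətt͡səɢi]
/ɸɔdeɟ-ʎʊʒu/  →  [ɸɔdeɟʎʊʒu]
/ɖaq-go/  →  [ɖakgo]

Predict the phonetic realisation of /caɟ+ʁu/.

[caɢʁu]

The data show regressive place assimilation: /b/ → [d] before /s/; /c/ → [t] before /t͡s/; /q/ → [k] before /g/. In each pair only place changes, matching the following consonant, while manner and voice stay constant.
No alternation appears in [ɸɔdeɟʎʊʒu]: there the adjacent consonants already agree in place (/ɟ/ and /ʎ/ are both palatal), so this form is consistent with the same rule.
The rule targets /ɟ/ (voiced palatal stop), which sits before the trigger /ʁ/ (uvular).
Changing only its place to uvular gives [ɢ] — the voiced uvular stop.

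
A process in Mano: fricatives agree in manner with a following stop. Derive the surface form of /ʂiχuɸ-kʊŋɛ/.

[ʂiχupkʊŋɛ]

The rule targets /ɸ/ (voiceless bilabial fricative), which sits before the trigger /k/ (stop).
The voiceless bilabial stop is [p], so /ɸ/ → [p].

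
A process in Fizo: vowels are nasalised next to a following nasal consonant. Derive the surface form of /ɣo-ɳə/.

/o/ sits next to the nasal /ɳ/ and is therefore nasalised to [õ].

[ɣõɳə]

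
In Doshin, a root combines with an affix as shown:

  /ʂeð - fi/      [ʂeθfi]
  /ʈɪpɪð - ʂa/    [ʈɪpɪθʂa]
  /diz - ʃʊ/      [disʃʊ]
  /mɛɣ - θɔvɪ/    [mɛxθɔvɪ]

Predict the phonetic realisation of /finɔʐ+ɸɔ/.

The data show regressive voicing assimilation: /ð/ → [θ] before /f/; /ð/ → [θ] before /ʂ/; /z/ → [s] before /ʃ/; /ɣ/ → [x] before /θ/. In each pair only voicing changes, matching the following consonant, while place and manner stay constant.
/ʐ/ is a voiced retroflex fricative. The following trigger /ɸ/ is voiceless, so /ʐ/ must become voiceless as well.
A voiceless retroflex fricative is [ʂ], so the surface segment is [ʂ].

[finɔʂɸɔ]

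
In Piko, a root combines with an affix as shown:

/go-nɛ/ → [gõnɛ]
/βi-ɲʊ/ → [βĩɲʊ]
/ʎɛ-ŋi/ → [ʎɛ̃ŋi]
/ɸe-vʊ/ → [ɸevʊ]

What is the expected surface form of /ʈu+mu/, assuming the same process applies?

[ʈũmu]

The data show regressive nasality assimilation (vowel nasalisation): /o/ → [õ] before /n/; /i/ → [ĩ] before /ɲ/; /ɛ/ → [ɛ̃] before /ŋ/ — a vowel is nasalised by an immediately following nasal consonant.
No change occurs in [ɸevʊ] because the vowel at the boundary is adjacent to an oral consonant, not a nasal (/e/ next to /v/).
The vowel /u/ is adjacent to the following nasal /m/, so it acquires [+nasal] and surfaces as [ũ].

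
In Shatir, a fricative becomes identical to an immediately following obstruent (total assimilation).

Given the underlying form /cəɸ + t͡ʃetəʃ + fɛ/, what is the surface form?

/ɸ/ is the segment targeted by the rule; it sits immediately before /t͡ʃ/, so it assimilates completely and surfaces as [t͡ʃ].
The same rule applies at the second boundary: /ʃ/ → [f] next to /f/.

[cət͡ʃt͡ʃetəffɛ]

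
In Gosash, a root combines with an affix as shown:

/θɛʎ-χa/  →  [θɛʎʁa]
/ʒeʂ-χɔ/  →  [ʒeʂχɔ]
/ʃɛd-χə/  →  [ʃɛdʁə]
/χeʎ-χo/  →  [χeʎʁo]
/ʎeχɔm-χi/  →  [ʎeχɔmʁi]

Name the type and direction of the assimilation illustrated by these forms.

progressive voicing assimilation

Underlying /χ/ is realised as [ʁ] next to /ʎ/; /ʎ/ itself does not change.
/χ/ is voiceless while /ʎ/ is voiced; the output [ʁ] is voiced, matching the trigger — so the feature that spreads is voicing.
Place and manner are unchanged, so the assimilation is partial, not total.
The same holds elsewhere in the data: /χ/ → [ʁ] after /d/ (voiceless → voiced, matching voiced); /χ/ → [ʁ] after /m/ (voiceless → voiced, matching voiced) — only voicing changes, and always toward the preceding segment.
Nothing changes in [ʒeʂχɔ]: there the adjacent consonants already agree in voicing (/χ/ and /ʂ/ are both voiceless), so this form is consistent with the same rule.
The trigger is the preceding segment, so the direction is progressive (perseverative).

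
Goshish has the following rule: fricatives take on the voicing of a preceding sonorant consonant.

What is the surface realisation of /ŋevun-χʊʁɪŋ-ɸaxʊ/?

[ŋevunʁʊʁɪŋβaxʊ]

/χ/ is a voiceless uvular fricative. The preceding trigger /n/ is voiced, so /χ/ must become voiced as well.
A voiced uvular fricative is [ʁ], so the surface segment is [ʁ].
The same rule applies at the second boundary: /ɸ/ → [β] next to /ŋ/.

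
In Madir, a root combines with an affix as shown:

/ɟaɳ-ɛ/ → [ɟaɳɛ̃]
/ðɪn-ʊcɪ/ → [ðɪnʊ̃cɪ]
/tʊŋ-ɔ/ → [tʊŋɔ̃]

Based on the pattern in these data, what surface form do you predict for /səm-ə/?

[səmə̃]

The data show progressive nasality assimilation (vowel nasalisation): /ɛ/ → [ɛ̃] after /ɳ/; /ʊ/ → [ʊ̃] after /n/; /ɔ/ → [ɔ̃] after /ŋ/ — a vowel is nasalised by an immediately preceding nasal consonant.
/ə/ sits next to the nasal /m/ and is therefore nasalised to [ə̃].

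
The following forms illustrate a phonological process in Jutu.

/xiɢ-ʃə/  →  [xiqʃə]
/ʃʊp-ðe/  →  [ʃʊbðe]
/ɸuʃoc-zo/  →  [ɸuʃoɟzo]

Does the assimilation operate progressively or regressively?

regressive

The segment that alternates is /ɢ/, which surfaces as [q] when adjacent to /ʃ/.
The change voiced → voiceless matches the voicing of the following /ʃ/, identifying this as voicing assimilation.
Checking the remaining alternations: /p/ → [b] before /ð/ (voiceless → voiced, matching voiced); /c/ → [ɟ] before /z/ (voiceless → voiced, matching voiced) — only voicing changes, and always toward the following segment.
Since the segment that changes precedes the conditioning segment, the assimilation is regressive.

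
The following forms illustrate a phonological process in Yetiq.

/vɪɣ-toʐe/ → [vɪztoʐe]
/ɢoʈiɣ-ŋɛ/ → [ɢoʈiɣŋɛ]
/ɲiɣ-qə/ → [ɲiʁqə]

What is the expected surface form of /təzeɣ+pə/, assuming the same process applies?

[təzeβpə]

The data show regressive place assimilation: /ɣ/ → [z] before /t/; /ɣ/ → [ʁ] before /q/. In each pair only place changes, matching the following consonant, while manner and voice stay constant.
No alternation appears in [ɢoʈiɣŋɛ]: there the adjacent consonants already agree in place (/ɣ/ and /ŋ/ are both velar), so this form is consistent with the same rule.
/ɣ/ is a voiced velar fricative. The following trigger /p/ is bilabial, so /ɣ/ must become bilabial as well.
The voiced bilabial fricative is [β], so /ɣ/ → [β].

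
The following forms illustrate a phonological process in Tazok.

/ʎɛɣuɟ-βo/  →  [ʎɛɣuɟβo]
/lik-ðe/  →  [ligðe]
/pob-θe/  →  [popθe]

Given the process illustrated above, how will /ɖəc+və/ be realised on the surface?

The data show regressive voicing assimilation: /k/ → [g] before /ð/; /b/ → [p] before /θ/. In each pair only voicing changes, matching the following consonant, while place and manner stay constant.
Nothing changes in [ʎɛɣuɟβo]: there the adjacent consonants already agree in voicing (/ɟ/ and /β/ are both voiced), so this form is consistent with the same rule.
The rule targets /c/ (voiceless palatal stop), which sits before the trigger /v/ (voiced).
The voiced palatal stop is [ɟ], so /c/ → [ɟ].

[ɖəɟvə]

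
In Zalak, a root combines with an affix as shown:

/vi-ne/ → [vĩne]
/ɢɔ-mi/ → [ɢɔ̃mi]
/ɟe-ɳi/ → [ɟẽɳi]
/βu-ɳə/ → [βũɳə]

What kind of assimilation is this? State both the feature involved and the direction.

regressive nasality assimilation (vowel nasalisation)

The vowel /i/ surfaces as nasalised [ĩ] next to the following nasal /n/ — it has acquired the [+nasal] feature of its neighbour.
Likewise in the remaining data: /ɔ/ → [ɔ̃] before /m/; /e/ → [ẽ] before /ɳ/; /u/ → [ũ] before /ɳ/ — each time a vowel is nasalised next to a following nasal.
Because the conditioning nasal is to the right of the vowel that changes, the process is regressive (anticipatory).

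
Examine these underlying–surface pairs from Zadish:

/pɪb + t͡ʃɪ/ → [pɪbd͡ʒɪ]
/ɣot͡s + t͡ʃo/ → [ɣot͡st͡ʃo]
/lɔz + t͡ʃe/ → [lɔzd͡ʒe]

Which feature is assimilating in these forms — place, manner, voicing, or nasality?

Comparing underlying and surface forms, /t͡ʃ/ → [d͡ʒ] is the alternation; the neighbouring /b/ is constant.
The change voiceless → voiced matches the voicing of the preceding /b/, identifying this as voicing assimilation.
The other alternating form patterns the same way: /t͡ʃ/ → [d͡ʒ] after /z/ (voiceless → voiced, matching voiced) — only voicing changes, and always toward the preceding segment.
Nothing changes in [ɣot͡st͡ʃo]: there the adjacent consonants already agree in voicing (/t͡ʃ/ and /t͡s/ are both voiceless), so this form is consistent with the same rule.

voicing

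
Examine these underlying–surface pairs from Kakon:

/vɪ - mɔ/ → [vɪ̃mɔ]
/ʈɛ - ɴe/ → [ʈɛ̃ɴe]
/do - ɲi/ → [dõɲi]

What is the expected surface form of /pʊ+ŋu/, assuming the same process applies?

[pʊ̃ŋu]

The data show regressive nasality assimilation (vowel nasalisation): /ɪ/ → [ɪ̃] before /m/; /ɛ/ → [ɛ̃] before /ɴ/; /o/ → [õ] before /ɲ/ — a vowel is nasalised by an immediately following nasal consonant.
/ʊ/ sits next to the nasal /ŋ/ and is therefore nasalised to [ʊ̃].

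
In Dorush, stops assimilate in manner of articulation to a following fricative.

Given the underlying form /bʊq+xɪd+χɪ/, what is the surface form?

[bʊχxɪzχɪ]

/q/ is a voiceless uvular stop. The following trigger /x/ is a fricative, so /q/ must become a fricative as well.
A voiceless uvular fricative is [χ], so the surface segment is [χ].
At the second juncture, /d/ likewise becomes [z] adjacent to /χ/.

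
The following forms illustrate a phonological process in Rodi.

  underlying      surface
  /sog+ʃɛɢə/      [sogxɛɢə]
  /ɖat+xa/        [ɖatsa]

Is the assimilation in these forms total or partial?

partial assimilation

The segment that alternates is /ʃ/, which surfaces as [x] when adjacent to /g/.
The change postalveolar → velar matches the place of the preceding /g/, identifying this as place assimilation.
Manner and voice are unchanged, so the assimilation is partial, not total.
The same holds elsewhere in the data: /x/ → [s] after /t/ (velar → alveolar, matching alveolar) — only place changes, and always toward the preceding segment.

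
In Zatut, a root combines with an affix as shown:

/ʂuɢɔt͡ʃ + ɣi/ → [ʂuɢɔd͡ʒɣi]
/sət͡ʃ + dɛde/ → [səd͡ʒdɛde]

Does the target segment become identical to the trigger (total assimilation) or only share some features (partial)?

partial assimilation

Underlying /t͡ʃ/ is realised as [d͡ʒ] next to /ɣ/; /ɣ/ itself does not change.
The change voiceless → voiced matches the voicing of the following /ɣ/, identifying this as voicing assimilation.
Place and manner are unchanged, so the assimilation is partial, not total.
Checking the remaining alternation: /t͡ʃ/ → [d͡ʒ] before /d/ (voiceless → voiced, matching voiced) — only voicing changes, and always toward the following segment.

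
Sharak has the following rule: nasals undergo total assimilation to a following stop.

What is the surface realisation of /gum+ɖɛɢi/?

/m/ is the segment targeted by the rule; it sits immediately before /ɖ/, so it assimilates completely and surfaces as [ɖ].

[guɖɖɛɢi]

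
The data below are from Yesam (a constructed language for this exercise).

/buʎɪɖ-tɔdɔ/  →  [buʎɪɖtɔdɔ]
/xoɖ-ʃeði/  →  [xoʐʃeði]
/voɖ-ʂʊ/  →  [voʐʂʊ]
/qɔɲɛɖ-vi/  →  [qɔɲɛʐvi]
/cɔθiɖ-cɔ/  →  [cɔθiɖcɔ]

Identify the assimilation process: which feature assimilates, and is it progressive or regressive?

The segment that alternates is /ɖ/, which surfaces as [ʐ] when adjacent to /ʃ/.
The change stop → fricative matches the manner of the following /ʃ/, identifying this as manner assimilation.
Place and voice are unchanged, so the assimilation is partial, not total.
The same holds elsewhere in the data: /ɖ/ → [ʐ] before /ʂ/ (stop → fricative, matching a fricative); /ɖ/ → [ʐ] before /v/ (stop → fricative, matching a fricative) — only manner changes, and always toward the following segment.
Nothing changes in [buʎɪɖtɔdɔ], [cɔθiɖcɔ]: there the adjacent consonants already agree in manner (/ɖ/ and /t/ are both stops; /ɖ/ and /c/ are both stops), so these forms are consistent with the same rule.
The trigger is the following segment, so the direction is regressive (anticipatory).

regressive manner assimilation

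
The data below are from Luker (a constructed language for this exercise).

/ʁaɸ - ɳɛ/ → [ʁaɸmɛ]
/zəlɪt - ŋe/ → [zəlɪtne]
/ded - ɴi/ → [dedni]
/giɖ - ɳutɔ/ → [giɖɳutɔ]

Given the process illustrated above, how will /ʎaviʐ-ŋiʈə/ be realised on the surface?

[ʎaviʐɳiʈə]

The data show progressive place assimilation: /ɳ/ → [m] after /ɸ/; /ŋ/ → [n] after /t/; /ɴ/ → [n] after /d/. In each pair only place changes, matching the preceding consonant, while manner and voice stay constant.
Nothing changes in [giɖɳutɔ]: there the adjacent consonants already agree in place (/ɳ/ and /ɖ/ are both retroflex), so this form is consistent with the same rule.
/ŋ/ is a voiced velar nasal. The preceding trigger /ʐ/ is retroflex, so /ŋ/ must become retroflex as well.
A voiced retroflex nasal is [ɳ], so the surface segment is [ɳ].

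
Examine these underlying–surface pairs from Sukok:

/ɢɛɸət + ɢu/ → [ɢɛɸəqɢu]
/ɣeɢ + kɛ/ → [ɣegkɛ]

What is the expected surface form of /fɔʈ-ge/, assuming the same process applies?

[fɔkge]

The data show regressive place assimilation: /t/ → [q] before /ɢ/; /ɢ/ → [g] before /k/. In each pair only place changes, matching the following consonant, while manner and voice stay constant.
The rule targets /ʈ/ (voiceless retroflex stop), which sits before the trigger /g/ (velar).
Changing only its place to velar gives [k] — the voiceless velar stop.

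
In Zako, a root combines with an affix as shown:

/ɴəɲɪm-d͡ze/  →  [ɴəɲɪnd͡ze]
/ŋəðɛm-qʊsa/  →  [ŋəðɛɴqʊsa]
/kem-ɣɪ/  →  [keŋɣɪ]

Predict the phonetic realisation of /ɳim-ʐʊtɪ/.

[ɳiɳʐʊtɪ]

The data show regressive place assimilation: /m/ → [n] before /d͡z/; /m/ → [ɴ] before /q/; /m/ → [ŋ] before /ɣ/. In each pair only place changes, matching the following consonant, while manner and voice stay constant.
The rule targets /m/ (voiced bilabial nasal), which sits before the trigger /ʐ/ (retroflex).
A voiced retroflex nasal is [ɳ], so the surface segment is [ɳ].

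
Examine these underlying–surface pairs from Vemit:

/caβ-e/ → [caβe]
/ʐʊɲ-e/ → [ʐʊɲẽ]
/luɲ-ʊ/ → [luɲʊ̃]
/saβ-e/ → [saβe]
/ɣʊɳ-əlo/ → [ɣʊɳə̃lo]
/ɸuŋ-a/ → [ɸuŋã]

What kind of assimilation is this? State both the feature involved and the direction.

The vowel /e/ surfaces as nasalised [ẽ] next to the preceding nasal /ɲ/ — it has acquired the [+nasal] feature of its neighbour.
Likewise in the remaining data: /ʊ/ → [ʊ̃] after /ɲ/; /ə/ → [ə̃] after /ɳ/; /a/ → [ã] after /ŋ/ — each time a vowel is nasalised next to a preceding nasal.
No change occurs in [caβe], [saβe] because the vowel at the boundary is adjacent to an oral consonant, not a nasal (/e/ next to /β/; /e/ next to /β/).
Because the conditioning nasal is to the left of the vowel that changes, the process is progressive (perseverative).

progressive nasality assimilation (vowel nasalisation)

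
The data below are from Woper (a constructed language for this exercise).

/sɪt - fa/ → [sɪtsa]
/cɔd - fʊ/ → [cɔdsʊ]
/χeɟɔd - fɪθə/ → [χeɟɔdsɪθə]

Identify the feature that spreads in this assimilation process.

Comparing underlying and surface forms, /f/ → [s] is the alternation; the neighbouring /t/ is constant.
The change labiodental → alveolar matches the place of the preceding /t/, identifying this as place assimilation.
Checking the remaining alternation: /f/ → [s] after /d/ (labiodental → alveolar, matching alveolar) — only place changes, and always toward the preceding segment.

place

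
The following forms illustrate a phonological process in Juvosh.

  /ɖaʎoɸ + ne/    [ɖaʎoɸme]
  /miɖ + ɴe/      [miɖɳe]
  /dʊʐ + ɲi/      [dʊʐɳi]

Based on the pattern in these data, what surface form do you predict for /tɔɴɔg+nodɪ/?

The data show progressive place assimilation: /n/ → [m] after /ɸ/; /ɴ/ → [ɳ] after /ɖ/; /ɲ/ → [ɳ] after /ʐ/. In each pair only place changes, matching the preceding consonant, while manner and voice stay constant.
The rule targets /n/ (voiced alveolar nasal), which sits after the trigger /g/ (velar).
A voiced velar nasal is [ŋ], so the surface segment is [ŋ].

[tɔɴɔgŋodɪ]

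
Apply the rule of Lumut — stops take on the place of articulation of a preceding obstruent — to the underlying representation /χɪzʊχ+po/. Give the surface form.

[χɪzʊχqo]

/p/ is a voiceless bilabial stop. The preceding trigger /χ/ is uvular, so /p/ must become uvular as well.
A voiceless uvular stop is [q], so the surface segment is [q].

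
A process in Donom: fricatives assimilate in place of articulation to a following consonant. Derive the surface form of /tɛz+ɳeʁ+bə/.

[tɛʐɳeβbə]

/z/ is a voiced alveolar fricative. The following trigger /ɳ/ is retroflex, so /z/ must become retroflex as well.
Changing only its place to retroflex gives [ʐ] — the voiced retroflex fricative.
At the second juncture, /ʁ/ likewise becomes [β] adjacent to /b/.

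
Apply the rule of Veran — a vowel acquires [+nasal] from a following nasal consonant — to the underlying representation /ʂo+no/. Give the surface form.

[ʂõno]

/o/ sits next to the nasal /n/ and is therefore nasalised to [õ].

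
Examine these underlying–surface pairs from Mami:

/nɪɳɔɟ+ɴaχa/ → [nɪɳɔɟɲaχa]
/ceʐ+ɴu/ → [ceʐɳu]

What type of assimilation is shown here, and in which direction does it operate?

Comparing underlying and surface forms, /ɴ/ → [ɲ] is the alternation; the neighbouring /ɟ/ is constant.
/ɴ/ is uvular while /ɟ/ is palatal; the output [ɲ] is palatal, matching the trigger — so the feature that spreads is place.
Manner and voice are unchanged, so the assimilation is partial, not total.
Checking the remaining alternation: /ɴ/ → [ɳ] after /ʐ/ (uvular → retroflex, matching retroflex) — only place changes, and always toward the preceding segment.
Since the segment that changes follows the conditioning segment, the assimilation is progressive.

progressive place assimilation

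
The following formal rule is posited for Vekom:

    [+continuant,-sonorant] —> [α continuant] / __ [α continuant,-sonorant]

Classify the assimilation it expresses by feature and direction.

The shared variable α links the value of [continuant] on the target to that of the neighbouring obstruent. [continuant] distinguishes stops from fricatives — a manner-of-articulation feature — so this is manner assimilation.
Since the environment is written after the underscore, the trigger follows the target; the direction is regressive.

regressive manner assimilation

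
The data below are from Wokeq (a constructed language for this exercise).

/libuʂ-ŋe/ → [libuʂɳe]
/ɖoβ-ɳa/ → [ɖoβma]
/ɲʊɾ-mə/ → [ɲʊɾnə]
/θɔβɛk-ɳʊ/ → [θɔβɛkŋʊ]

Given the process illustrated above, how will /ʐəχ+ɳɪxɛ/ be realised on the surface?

The data show progressive place assimilation: /ŋ/ → [ɳ] after /ʂ/; /ɳ/ → [m] after /β/; /m/ → [n] after /ɾ/; /ɳ/ → [ŋ] after /k/. In each pair only place changes, matching the preceding consonant, while manner and voice stay constant.
The rule targets /ɳ/ (voiced retroflex nasal), which sits after the trigger /χ/ (uvular).
The voiced uvular nasal is [ɴ], so /ɳ/ → [ɴ].

[ʐəχɴɪxɛ]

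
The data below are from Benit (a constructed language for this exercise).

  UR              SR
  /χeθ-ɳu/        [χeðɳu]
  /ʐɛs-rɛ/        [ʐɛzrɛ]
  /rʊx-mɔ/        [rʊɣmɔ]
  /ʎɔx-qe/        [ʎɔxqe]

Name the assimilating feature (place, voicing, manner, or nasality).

The segment that alternates is /θ/, which surfaces as [ð] when adjacent to /ɳ/.
/θ/ is voiceless while /ɳ/ is voiced; the output [ð] is voiced, matching the trigger — so the feature that spreads is voicing.
The other alternating forms pattern the same way: /s/ → [z] before /r/ (voiceless → voiced, matching voiced); /x/ → [ɣ] before /m/ (voiceless → voiced, matching voiced) — only voicing changes, and always toward the following segment.
No alternation appears in [ʎɔxqe]: there the adjacent consonants already agree in voicing (/x/ and /q/ are both voiceless), so this form is consistent with the same rule.

voicing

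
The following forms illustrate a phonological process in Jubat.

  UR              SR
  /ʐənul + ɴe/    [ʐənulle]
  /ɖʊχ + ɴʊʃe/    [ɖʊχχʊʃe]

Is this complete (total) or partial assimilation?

Underlying /ɴ/ is realised as [l] next to /l/; /l/ itself does not change.
The output [l] is identical to the trigger /l/ — every feature (place, manner, voicing) has been copied — so this is total assimilation.
The other form behaves the same way: /ɴ/ → [χ] after /χ/ — in each case the output is a copy of the preceding consonant.

total assimilation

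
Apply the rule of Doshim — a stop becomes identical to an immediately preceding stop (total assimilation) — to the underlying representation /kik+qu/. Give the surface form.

[kikku]

/q/ is the segment targeted by the rule; it sits immediately after /k/, so it assimilates completely and surfaces as [k].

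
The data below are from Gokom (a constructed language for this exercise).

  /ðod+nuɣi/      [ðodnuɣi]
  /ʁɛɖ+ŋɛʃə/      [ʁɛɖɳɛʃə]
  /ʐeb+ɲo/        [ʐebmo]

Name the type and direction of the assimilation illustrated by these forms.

Underlying /ŋ/ is realised as [ɳ] next to /ɖ/; /ɖ/ itself does not change.
/ŋ/ is velar while /ɖ/ is retroflex; the output [ɳ] is retroflex, matching the trigger — so the feature that spreads is place.
Manner and voice are unchanged, so the assimilation is partial, not total.
The same holds elsewhere in the data: /ɲ/ → [m] after /b/ (palatal → bilabial, matching bilabial) — only place changes, and always toward the preceding segment.
Nothing changes in [ðodnuɣi]: there the adjacent consonants already agree in place (/n/ and /d/ are both alveolar), so this form is consistent with the same rule.
Since the segment that changes follows the conditioning segment, the assimilation is progressive.

progressive place assimilation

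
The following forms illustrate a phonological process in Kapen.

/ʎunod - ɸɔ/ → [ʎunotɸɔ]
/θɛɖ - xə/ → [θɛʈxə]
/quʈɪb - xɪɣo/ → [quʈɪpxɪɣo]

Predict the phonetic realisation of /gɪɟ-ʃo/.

[gɪcʃo]

The data show regressive voicing assimilation: /d/ → [t] before /ɸ/; /ɖ/ → [ʈ] before /x/; /b/ → [p] before /x/. In each pair only voicing changes, matching the following consonant, while place and manner stay constant.
/ɟ/ is a voiced palatal stop. The following trigger /ʃ/ is voiceless, so /ɟ/ must become voiceless as well.
Changing only its voicing to voiceless gives [c] — the voiceless palatal stop.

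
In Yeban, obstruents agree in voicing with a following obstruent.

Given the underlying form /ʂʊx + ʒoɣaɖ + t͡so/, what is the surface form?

/x/ is a voiceless velar fricative. The following trigger /ʒ/ is voiced, so /x/ must become voiced as well.
A voiced velar fricative is [ɣ], so the surface segment is [ɣ].
At the second juncture, /ɖ/ likewise becomes [ʈ] adjacent to /t͡s/.

[ʂʊɣʒoɣaʈt͡so]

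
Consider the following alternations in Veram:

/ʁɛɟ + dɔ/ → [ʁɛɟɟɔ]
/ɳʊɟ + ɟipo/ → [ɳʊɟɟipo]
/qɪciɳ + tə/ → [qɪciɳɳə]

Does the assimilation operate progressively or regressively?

progressive

The segment that alternates is /d/, which surfaces as [ɟ] when adjacent to /ɟ/.
The output [ɟ] is identical to the trigger /ɟ/ — every feature (place, manner, voicing) has been copied — so this is total assimilation.
The remaining alternation confirms this: /t/ → [ɳ] after /ɳ/ — in each case the output is a copy of the preceding consonant.
In [ɳʊɟɟipo] the two consonants at the boundary are already identical (/ɟ/ + /ɟ/), so the rule applies vacuously and nothing changes.
Since the segment that changes follows the conditioning segment, the assimilation is progressive.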